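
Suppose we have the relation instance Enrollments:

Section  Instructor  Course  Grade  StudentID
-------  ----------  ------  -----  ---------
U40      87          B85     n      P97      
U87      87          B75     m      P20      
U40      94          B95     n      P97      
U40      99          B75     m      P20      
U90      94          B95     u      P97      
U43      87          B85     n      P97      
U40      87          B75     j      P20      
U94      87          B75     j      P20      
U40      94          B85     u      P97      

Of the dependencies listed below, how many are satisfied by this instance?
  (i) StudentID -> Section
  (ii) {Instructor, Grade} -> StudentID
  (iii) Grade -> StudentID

(i) StudentID -> Section: StudentID=P97: 5 rows → Section takes values {U40, U90, U43} — violation; StudentID=P20: 4 rows → Section takes values {U87, U40, U94} — violation — fails.
(ii) {Instructor, Grade} -> StudentID: every LHS value maps to a single RHS value — holds.
(iii) Grade -> StudentID: every LHS value maps to a single RHS value — holds.
2 of the 3 dependencies hold.

2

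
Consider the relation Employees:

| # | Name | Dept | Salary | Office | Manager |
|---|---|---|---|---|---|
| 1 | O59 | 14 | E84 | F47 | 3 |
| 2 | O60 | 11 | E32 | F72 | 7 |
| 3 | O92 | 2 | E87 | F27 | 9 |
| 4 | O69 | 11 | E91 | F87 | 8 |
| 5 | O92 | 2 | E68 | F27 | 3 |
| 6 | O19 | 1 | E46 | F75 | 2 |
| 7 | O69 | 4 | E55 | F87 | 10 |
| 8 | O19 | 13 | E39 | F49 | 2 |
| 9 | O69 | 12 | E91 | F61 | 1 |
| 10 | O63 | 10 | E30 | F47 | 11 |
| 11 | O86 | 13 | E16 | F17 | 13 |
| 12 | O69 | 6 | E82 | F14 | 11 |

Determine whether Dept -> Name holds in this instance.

No

Dept=14: row 1 → Name = O59 ✓
Dept=11: rows 2, 4 → Name takes values {O60, O69} — violation
Dept=2: rows 3, 5 → Name = O92, O92 ✓
Dept=1: row 6 → Name = O19 ✓
Dept=4: row 7 → Name = O69 ✓
Dept=13: rows 8, 11 → Name takes values {O19, O86} — violation
Dept=12: row 9 → Name = O69 ✓
Dept=10: row 10 → Name = O63 ✓
Dept=6: row 12 → Name = O69 ✓
Two rows agree on Dept but differ on Name, so Dept -> Name does not hold.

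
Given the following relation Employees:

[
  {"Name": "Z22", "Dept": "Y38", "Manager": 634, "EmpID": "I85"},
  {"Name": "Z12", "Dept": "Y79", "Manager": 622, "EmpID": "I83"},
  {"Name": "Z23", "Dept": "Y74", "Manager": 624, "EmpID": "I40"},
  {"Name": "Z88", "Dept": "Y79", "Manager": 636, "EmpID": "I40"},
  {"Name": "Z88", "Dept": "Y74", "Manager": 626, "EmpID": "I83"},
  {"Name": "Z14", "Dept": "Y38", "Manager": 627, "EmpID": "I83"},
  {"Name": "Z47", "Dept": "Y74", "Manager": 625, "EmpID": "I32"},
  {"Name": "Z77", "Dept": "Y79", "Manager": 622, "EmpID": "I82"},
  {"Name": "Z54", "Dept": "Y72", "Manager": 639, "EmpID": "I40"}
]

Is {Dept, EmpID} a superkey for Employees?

Yes

All 9 rows have distinct {Dept, EmpID} values, so {Dept, EmpID} → (all attributes) holds and {Dept, EmpID} is a superkey.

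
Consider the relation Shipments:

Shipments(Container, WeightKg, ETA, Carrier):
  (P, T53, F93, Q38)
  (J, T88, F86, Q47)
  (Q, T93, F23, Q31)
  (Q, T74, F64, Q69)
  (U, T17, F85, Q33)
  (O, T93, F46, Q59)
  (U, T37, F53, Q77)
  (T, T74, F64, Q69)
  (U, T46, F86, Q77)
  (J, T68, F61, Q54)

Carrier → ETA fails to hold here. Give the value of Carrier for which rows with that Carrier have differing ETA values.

Carrier=Q38: 1 row → ETA = F93 ✓
Carrier=Q47: 1 row → ETA = F86 ✓
Carrier=Q31: 1 row → ETA = F23 ✓
Carrier=Q69: 2 rows → ETA = F64, F64 ✓
Carrier=Q33: 1 row → ETA = F85 ✓
Carrier=Q59: 1 row → ETA = F46 ✓
Carrier=Q77: 2 rows → ETA takes values {F53, F86} — violation
Carrier=Q54: 1 row → ETA = F61 ✓
The only Carrier value with inconsistent ETA is Carrier=Q77.

Q77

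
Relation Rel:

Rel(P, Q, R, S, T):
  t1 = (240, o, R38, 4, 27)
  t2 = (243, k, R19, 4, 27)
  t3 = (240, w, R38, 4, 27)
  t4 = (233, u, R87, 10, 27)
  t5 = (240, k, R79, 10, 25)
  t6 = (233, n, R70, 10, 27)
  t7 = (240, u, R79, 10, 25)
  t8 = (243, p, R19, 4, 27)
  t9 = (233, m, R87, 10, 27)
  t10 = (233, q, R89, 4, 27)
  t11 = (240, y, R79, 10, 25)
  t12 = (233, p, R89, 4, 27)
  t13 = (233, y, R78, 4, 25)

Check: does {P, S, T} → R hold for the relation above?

No

(P=240, S=4, T=27): rows 1, 3 → R = R38, R38 ✓
(P=243, S=4, T=27): rows 2, 8 → R = R19, R19 ✓
(P=233, S=10, T=27): rows 4, 6, 9 → R takes values {R87, R70} — violation
(P=240, S=10, T=25): rows 5, 7, 11 → R = R79, R79, R79 ✓
(P=233, S=4, T=27): rows 10, 12 → R = R89, R89 ✓
(P=233, S=4, T=25): row 13 → R = R78 ✓
Two rows agree on {P, S, T} but differ on R, so {P, S, T} → R does not hold.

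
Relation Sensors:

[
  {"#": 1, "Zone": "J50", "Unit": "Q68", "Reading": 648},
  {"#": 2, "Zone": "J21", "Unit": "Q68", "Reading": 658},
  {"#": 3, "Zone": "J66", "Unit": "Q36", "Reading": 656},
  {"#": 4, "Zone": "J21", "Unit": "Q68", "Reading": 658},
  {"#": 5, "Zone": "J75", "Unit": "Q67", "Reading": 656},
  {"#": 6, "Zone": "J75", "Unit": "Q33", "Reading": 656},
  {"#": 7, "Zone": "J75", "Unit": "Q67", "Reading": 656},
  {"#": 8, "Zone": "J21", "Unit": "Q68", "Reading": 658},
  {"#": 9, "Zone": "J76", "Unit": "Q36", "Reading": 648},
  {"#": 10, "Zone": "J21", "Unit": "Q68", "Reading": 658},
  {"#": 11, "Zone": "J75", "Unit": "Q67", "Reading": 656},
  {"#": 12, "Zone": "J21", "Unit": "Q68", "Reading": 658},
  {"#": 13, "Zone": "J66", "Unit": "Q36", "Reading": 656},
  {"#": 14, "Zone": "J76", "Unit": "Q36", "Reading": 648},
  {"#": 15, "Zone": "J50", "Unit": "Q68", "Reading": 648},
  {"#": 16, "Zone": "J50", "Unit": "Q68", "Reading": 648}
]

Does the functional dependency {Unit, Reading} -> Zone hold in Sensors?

Yes

(Unit=Q68, Reading=648): rows 1, 15, 16 → Zone = J50, J50, J50 ✓
(Unit=Q68, Reading=658): rows 2, 4, 8, 10, 12 → Zone = J21, J21, J21, J21, J21 ✓
(Unit=Q36, Reading=656): rows 3, 13 → Zone = J66, J66 ✓
(Unit=Q67, Reading=656): rows 5, 7, 11 → Zone = J75, J75, J75 ✓
(Unit=Q33, Reading=656): row 6 → Zone = J75 ✓
(Unit=Q36, Reading=648): rows 9, 14 → Zone = J76, J76 ✓
Every {Unit, Reading} value is associated with a single Zone value, so {Unit, Reading} -> Zone holds.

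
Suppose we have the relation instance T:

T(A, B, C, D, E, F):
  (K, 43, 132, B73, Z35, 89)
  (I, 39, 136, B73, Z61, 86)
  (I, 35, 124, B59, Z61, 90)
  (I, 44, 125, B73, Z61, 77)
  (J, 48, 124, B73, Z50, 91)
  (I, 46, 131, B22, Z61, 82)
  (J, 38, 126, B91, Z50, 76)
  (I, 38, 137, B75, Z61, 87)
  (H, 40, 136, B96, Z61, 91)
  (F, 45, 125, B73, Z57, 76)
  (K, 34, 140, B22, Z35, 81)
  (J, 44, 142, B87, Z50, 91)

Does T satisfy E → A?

E=Z35: 2 rows → A = K, K ✓
E=Z61: 6 rows → A takes values {I, H} — violation
E=Z50: 3 rows → A = J, J, J ✓
E=Z57: 1 row → A = F ✓
Two rows agree on E but differ on A, so E → A does not hold.

No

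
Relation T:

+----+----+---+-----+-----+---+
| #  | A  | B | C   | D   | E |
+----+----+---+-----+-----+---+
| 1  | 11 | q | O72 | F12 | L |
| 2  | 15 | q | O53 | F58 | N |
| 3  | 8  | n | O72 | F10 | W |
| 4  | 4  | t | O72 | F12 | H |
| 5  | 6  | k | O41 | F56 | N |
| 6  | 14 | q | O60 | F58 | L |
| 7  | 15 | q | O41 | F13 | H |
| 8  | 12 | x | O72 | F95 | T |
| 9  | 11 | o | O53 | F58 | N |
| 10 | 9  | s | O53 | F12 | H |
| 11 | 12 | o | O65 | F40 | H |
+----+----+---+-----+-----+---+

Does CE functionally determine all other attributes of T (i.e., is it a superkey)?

No

Rows 2 and 9 have the same CE value (C=O53, E=N) but are distinct tuples, so CE does not determine every attribute — not a superkey.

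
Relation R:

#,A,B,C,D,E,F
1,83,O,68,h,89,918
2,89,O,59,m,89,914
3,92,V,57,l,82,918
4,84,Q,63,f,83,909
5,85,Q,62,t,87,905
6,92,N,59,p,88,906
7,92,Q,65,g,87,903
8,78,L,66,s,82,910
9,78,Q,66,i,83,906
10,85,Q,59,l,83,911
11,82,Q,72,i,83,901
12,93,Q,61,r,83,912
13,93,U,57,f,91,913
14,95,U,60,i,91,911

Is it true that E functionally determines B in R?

E=89: rows 1, 2 → B = O, O ✓
E=82: rows 3, 8 → B takes values {V, L} — violation
E=83: rows 4, 9, 10, 11, 12 → B = Q, Q, Q, Q, Q ✓
E=87: rows 5, 7 → B = Q, Q ✓
E=88: row 6 → B = N ✓
E=91: rows 13, 14 → B = U, U ✓
Two rows agree on E but differ on B, so E → B does not hold.

No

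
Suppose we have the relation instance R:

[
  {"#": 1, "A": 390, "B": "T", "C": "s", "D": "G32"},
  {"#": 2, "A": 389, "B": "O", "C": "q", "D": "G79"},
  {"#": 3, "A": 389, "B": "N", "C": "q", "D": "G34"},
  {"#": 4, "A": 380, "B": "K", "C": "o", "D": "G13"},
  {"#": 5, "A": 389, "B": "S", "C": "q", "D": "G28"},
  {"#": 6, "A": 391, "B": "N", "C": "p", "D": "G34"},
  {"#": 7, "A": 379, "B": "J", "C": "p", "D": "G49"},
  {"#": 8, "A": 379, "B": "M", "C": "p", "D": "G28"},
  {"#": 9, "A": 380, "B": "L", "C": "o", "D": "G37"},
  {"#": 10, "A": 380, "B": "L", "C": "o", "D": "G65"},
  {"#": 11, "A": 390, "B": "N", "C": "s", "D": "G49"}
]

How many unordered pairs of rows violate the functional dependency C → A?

C=s: all 2 rows agree on A — 0 pairs.
C=q: all 3 rows agree on A — 0 pairs.
C=o: all 3 rows agree on A — 0 pairs.
C=p: violating pairs (6,7), (6,8) — 2 pairs.

2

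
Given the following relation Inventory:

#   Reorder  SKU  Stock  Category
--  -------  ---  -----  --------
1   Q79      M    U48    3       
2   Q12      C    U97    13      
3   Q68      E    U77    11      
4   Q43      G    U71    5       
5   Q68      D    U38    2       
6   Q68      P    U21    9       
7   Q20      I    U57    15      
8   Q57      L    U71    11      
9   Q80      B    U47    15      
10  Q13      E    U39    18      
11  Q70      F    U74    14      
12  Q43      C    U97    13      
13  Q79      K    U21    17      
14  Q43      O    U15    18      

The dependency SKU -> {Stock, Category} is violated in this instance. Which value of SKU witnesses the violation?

SKU=M: row 1 → {Stock,Category} = (U48, 3) ✓
SKU=C: rows 2, 12 → {Stock,Category} = (U97, 13), (U97, 13) ✓
SKU=E: rows 3, 10 → {Stock,Category} takes values {(U77, 11), (U39, 18)} — violation
SKU=G: row 4 → {Stock,Category} = (U71, 5) ✓
SKU=D: row 5 → {Stock,Category} = (U38, 2) ✓
SKU=P: row 6 → {Stock,Category} = (U21, 9) ✓
SKU=I: row 7 → {Stock,Category} = (U57, 15) ✓
SKU=L: row 8 → {Stock,Category} = (U71, 11) ✓
SKU=B: row 9 → {Stock,Category} = (U47, 15) ✓
SKU=F: row 11 → {Stock,Category} = (U74, 14) ✓
SKU=K: row 13 → {Stock,Category} = (U21, 17) ✓
SKU=O: row 14 → {Stock,Category} = (U15, 18) ✓
The only SKU value with inconsistent RHS is SKU=E.

E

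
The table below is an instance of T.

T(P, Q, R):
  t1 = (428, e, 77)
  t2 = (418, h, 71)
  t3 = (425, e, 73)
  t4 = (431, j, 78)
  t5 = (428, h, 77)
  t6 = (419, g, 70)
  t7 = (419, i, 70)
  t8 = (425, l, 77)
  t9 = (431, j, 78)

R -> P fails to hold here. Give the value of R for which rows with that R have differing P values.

77

R=77: rows 1, 5, 8 → P takes values {428, 425} — violation
R=71: row 2 → P = 418 ✓
R=73: row 3 → P = 425 ✓
R=78: rows 4, 9 → P = 431, 431 ✓
R=70: rows 6, 7 → P = 419, 419 ✓
The only R value with inconsistent P is R=77.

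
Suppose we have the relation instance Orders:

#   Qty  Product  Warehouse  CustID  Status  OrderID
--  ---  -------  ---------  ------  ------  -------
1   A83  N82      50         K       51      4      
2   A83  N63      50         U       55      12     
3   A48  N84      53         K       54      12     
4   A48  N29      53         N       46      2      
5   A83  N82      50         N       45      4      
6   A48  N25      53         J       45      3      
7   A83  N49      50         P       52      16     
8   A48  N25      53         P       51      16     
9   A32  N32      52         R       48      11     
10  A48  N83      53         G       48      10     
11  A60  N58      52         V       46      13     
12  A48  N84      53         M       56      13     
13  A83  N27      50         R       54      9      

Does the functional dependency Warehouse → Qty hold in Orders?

No

Warehouse=50: rows 1, 2, 5, 7, 13 → Qty = A83, A83, A83, A83, A83 ✓
Warehouse=53: rows 3, 4, 6, 8, 10, 12 → Qty = A48, A48, A48, A48, A48, A48 ✓
Warehouse=52: rows 9, 11 → Qty takes values {A32, A60} — violation
Two rows agree on Warehouse but differ on Qty, so Warehouse → Qty does not hold.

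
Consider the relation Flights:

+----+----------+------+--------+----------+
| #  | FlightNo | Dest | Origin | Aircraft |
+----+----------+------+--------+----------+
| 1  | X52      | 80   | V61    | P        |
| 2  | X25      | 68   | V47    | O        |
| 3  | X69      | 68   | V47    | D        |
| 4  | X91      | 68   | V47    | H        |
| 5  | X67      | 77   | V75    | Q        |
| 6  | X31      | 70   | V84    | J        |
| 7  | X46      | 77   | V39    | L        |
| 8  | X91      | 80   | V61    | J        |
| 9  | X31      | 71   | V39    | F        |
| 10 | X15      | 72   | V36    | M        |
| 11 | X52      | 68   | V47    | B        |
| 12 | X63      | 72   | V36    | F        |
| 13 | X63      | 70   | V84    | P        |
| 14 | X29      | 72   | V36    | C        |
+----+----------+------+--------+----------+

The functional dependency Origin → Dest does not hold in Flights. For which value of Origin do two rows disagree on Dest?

V39

Origin=V61: rows 1, 8 → Dest = 80, 80 ✓
Origin=V47: rows 2, 3, 4, 11 → Dest = 68, 68, 68, 68 ✓
Origin=V75: row 5 → Dest = 77 ✓
Origin=V84: rows 6, 13 → Dest = 70, 70 ✓
Origin=V39: rows 7, 9 → Dest takes values {77, 71} — violation
Origin=V36: rows 10, 12, 14 → Dest = 72, 72, 72 ✓
The only Origin value with inconsistent Dest is Origin=V39.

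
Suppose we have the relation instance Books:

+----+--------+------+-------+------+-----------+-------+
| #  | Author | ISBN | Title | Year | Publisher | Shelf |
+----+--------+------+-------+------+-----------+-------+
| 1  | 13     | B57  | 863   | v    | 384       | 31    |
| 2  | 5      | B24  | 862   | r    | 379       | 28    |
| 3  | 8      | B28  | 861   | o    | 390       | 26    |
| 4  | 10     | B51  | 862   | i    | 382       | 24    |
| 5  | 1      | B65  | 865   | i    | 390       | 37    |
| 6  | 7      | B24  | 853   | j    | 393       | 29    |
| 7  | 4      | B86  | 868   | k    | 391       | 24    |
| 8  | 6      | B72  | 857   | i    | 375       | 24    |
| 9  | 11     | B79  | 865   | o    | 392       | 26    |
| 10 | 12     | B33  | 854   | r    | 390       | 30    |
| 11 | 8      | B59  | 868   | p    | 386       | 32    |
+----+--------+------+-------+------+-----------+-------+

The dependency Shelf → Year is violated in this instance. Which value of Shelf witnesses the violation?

24

Shelf=31: row 1 → Year = v ✓
Shelf=28: row 2 → Year = r ✓
Shelf=26: rows 3, 9 → Year = o, o ✓
Shelf=24: rows 4, 7, 8 → Year takes values {i, k} — violation
Shelf=37: row 5 → Year = i ✓
Shelf=29: row 6 → Year = j ✓
Shelf=30: row 10 → Year = r ✓
Shelf=32: row 11 → Year = p ✓
The only Shelf value with inconsistent Year is Shelf=24.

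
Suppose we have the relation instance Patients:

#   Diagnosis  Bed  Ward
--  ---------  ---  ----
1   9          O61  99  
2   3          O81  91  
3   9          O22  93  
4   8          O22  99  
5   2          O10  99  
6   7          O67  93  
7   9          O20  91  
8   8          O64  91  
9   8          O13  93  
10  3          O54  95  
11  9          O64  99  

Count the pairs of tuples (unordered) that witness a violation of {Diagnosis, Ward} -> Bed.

(Diagnosis=9, Ward=99): violating pairs (1,11) — 1 pair.

1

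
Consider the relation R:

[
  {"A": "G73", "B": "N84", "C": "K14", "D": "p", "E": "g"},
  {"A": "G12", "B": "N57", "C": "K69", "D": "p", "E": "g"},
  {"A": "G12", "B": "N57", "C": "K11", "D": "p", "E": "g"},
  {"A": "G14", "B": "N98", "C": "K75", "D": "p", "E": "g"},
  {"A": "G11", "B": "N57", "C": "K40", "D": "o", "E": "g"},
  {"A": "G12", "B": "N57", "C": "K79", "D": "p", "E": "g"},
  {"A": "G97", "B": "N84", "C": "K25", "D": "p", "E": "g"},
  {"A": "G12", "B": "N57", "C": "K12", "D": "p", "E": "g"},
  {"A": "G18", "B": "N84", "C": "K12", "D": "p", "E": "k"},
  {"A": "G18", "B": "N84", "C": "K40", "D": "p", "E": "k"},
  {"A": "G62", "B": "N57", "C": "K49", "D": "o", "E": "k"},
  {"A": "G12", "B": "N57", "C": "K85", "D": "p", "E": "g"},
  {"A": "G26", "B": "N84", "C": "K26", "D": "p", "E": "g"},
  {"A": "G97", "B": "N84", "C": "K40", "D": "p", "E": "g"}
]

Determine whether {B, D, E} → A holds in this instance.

(B=N84, D=p, E=g): 4 rows → A takes values {G73, G97, G26} — violation
(B=N57, D=p, E=g): 5 rows → A = G12, G12, G12, G12, G12 ✓
(B=N98, D=p, E=g): 1 row → A = G14 ✓
(B=N57, D=o, E=g): 1 row → A = G11 ✓
(B=N84, D=p, E=k): 2 rows → A = G18, G18 ✓
(B=N57, D=o, E=k): 1 row → A = G62 ✓
Two rows agree on {B, D, E} but differ on A, so {B, D, E} → A does not hold.

No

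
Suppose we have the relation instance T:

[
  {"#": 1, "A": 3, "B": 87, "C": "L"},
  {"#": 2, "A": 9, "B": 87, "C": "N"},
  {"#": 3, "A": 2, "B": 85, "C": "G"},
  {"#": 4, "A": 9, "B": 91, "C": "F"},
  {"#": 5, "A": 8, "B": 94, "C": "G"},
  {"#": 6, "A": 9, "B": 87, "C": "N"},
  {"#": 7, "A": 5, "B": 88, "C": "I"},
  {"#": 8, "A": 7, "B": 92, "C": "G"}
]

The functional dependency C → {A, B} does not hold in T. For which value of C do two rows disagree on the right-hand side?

C=L: row 1 → {A,B} = (3, 87) ✓
C=N: rows 2, 6 → {A,B} = (9, 87), (9, 87) ✓
C=G: rows 3, 5, 8 → {A,B} takes values {(2, 85), (8, 94), (7, 92)} — violation
C=F: row 4 → {A,B} = (9, 91) ✓
C=I: row 7 → {A,B} = (5, 88) ✓
The only C value with inconsistent RHS is C=G.

G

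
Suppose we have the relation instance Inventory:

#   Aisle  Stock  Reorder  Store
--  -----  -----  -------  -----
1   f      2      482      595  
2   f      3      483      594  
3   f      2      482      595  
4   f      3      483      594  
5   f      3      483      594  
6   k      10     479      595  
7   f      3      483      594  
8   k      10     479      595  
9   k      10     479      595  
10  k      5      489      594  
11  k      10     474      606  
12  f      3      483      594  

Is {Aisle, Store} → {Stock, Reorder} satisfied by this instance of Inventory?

(Aisle=f, Store=595): rows 1, 3 → {Stock,Reorder} = (2, 482), (2, 482) ✓
(Aisle=f, Store=594): rows 2, 4, 5, 7, 12 → {Stock,Reorder} = (3, 483), (3, 483), (3, 483), (3, 483), (3, 483) ✓
(Aisle=k, Store=595): rows 6, 8, 9 → {Stock,Reorder} = (10, 479), (10, 479), (10, 479) ✓
(Aisle=k, Store=594): row 10 → {Stock,Reorder} = (5, 489) ✓
(Aisle=k, Store=606): row 11 → {Stock,Reorder} = (10, 474) ✓
Every {Aisle, Store} value is associated with a single {Stock, Reorder} value, so {Aisle, Store} → {Stock, Reorder} holds.

Yes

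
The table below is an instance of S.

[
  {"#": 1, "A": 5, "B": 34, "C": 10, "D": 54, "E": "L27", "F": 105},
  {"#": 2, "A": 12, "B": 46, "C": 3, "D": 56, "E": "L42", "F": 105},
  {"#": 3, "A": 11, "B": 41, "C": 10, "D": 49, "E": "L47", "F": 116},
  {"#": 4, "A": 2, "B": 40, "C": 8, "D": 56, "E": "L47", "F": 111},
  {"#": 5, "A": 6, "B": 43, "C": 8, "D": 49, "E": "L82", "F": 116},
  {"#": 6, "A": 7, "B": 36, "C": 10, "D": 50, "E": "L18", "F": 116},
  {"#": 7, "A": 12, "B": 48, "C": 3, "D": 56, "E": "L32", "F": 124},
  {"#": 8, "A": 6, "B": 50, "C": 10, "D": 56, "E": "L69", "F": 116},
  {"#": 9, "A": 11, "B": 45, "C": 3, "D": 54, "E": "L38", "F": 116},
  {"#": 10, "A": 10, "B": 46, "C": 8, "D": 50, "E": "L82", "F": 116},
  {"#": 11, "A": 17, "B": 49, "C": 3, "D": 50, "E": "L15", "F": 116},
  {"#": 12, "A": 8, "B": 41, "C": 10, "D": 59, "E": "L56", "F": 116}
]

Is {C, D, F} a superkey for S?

All 12 rows have distinct {C, D, F} values, so {C, D, F} → (all attributes) holds and {C, D, F} is a superkey.

Yes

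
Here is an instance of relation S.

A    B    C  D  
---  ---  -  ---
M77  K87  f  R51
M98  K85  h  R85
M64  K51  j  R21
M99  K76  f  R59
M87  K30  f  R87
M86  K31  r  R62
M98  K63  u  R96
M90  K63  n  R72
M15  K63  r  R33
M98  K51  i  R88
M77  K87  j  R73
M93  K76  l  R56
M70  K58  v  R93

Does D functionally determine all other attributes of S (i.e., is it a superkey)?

Yes

All 13 rows have distinct D values, so D → (all attributes) holds and D is a superkey.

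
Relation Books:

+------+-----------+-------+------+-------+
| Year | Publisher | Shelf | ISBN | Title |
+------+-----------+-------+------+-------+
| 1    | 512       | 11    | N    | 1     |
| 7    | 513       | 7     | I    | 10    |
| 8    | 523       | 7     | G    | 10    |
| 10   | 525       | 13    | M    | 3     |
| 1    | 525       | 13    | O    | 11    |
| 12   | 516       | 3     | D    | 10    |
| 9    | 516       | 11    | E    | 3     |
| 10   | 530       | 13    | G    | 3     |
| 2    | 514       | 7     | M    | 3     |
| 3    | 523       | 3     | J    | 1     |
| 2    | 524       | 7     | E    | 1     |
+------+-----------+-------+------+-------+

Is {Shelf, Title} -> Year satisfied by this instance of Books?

(Shelf=11, Title=1): 1 row → Year = 1 ✓
(Shelf=7, Title=10): 2 rows → Year takes values {7, 8} — violation
(Shelf=13, Title=3): 2 rows → Year = 10, 10 ✓
(Shelf=13, Title=11): 1 row → Year = 1 ✓
(Shelf=3, Title=10): 1 row → Year = 12 ✓
(Shelf=11, Title=3): 1 row → Year = 9 ✓
(Shelf=7, Title=3): 1 row → Year = 2 ✓
(Shelf=3, Title=1): 1 row → Year = 3 ✓
(Shelf=7, Title=1): 1 row → Year = 2 ✓
Two rows agree on {Shelf, Title} but differ on Year, so {Shelf, Title} -> Year does not hold.

No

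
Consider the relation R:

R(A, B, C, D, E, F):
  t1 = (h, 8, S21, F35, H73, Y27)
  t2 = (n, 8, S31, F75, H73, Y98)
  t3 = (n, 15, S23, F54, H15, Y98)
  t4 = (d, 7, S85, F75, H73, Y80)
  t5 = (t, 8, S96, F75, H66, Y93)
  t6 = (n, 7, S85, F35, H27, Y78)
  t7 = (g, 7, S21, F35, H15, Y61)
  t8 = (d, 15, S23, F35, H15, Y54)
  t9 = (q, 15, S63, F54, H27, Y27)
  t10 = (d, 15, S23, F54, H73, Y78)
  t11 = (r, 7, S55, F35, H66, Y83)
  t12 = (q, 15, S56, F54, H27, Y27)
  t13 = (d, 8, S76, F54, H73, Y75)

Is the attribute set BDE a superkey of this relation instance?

No

Rows 9 and 12 have the same BDE value (B=15, D=F54, E=H27) but are distinct tuples, so BDE does not determine every attribute — not a superkey.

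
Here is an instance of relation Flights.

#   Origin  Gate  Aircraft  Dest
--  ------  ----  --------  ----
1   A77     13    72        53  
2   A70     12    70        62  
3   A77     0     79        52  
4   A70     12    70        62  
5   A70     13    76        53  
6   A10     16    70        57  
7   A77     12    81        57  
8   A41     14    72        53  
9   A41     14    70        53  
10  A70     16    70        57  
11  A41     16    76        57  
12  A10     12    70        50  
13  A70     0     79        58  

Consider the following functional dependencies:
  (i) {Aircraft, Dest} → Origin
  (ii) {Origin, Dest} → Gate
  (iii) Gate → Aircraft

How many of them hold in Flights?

(i) {Aircraft, Dest} → Origin: (Aircraft=72, Dest=53): rows 1, 8 → Origin takes values {A77, A41} — violation; (Aircraft=70, Dest=57): rows 6, 10 → Origin takes values {A10, A70} — violation — fails.
(ii) {Origin, Dest} → Gate: every LHS value maps to a single RHS value — holds.
(iii) Gate → Aircraft: Gate=13: rows 1, 5 → Aircraft takes values {72, 76} — violation; Gate=12: rows 2, 4, 7, 12 → Aircraft takes values {70, 81} — violation; Gate=16: rows 6, 10, 11 → Aircraft takes values {70, 76} — violation; Gate=14: rows 8, 9 → Aircraft takes values {72, 70} — violation — fails.
1 of the 3 dependencies holds.

1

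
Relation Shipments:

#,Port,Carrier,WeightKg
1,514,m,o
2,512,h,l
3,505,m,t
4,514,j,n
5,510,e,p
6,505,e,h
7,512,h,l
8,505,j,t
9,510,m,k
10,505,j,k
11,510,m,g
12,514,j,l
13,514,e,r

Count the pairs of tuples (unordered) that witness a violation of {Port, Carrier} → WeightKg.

3

(Port=512, Carrier=h): all 2 rows agree on WeightKg — 0 pairs.
(Port=514, Carrier=j): violating pairs (4,12) — 1 pair.
(Port=505, Carrier=j): violating pairs (8,10) — 1 pair.
(Port=510, Carrier=m): violating pairs (9,11) — 1 pair.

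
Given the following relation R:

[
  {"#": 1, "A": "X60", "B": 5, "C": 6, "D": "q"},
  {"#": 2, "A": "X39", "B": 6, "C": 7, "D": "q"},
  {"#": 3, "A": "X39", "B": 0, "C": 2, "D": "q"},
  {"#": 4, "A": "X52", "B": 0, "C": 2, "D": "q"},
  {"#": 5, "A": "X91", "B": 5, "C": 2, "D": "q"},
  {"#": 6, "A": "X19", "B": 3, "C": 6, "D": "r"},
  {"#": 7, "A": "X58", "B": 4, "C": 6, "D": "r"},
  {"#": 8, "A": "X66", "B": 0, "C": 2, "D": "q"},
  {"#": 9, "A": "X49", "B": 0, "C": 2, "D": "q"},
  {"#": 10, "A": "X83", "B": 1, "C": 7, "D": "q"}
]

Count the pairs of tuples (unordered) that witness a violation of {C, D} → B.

6

(C=7, D=q): violating pairs (2,10) — 1 pair.
(C=2, D=q): violating pairs (3,5), (4,5), (5,8), (5,9) — 4 pairs.
(C=6, D=r): violating pairs (6,7) — 1 pair.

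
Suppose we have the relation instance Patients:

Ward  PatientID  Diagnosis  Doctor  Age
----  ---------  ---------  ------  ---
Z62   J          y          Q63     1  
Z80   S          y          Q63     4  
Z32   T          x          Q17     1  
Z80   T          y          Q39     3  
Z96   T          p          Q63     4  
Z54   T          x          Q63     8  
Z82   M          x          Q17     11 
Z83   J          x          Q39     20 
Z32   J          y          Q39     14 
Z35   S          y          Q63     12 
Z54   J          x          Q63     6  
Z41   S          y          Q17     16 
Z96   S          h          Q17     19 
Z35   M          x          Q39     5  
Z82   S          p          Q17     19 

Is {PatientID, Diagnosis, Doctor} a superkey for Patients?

Two distinct rows share (PatientID=S, Diagnosis=y, Doctor=Q63), so {PatientID, Diagnosis, Doctor} does not determine every attribute — not a superkey.

No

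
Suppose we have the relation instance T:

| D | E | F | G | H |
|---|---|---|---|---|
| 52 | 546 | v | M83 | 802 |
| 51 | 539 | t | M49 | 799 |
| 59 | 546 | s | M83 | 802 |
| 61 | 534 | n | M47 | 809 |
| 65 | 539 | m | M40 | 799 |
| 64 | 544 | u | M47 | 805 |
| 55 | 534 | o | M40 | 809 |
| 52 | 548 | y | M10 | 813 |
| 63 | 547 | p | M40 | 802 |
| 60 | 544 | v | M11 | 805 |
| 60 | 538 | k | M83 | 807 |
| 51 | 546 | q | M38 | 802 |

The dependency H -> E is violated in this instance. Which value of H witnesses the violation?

H=802: 4 rows → E takes values {546, 547} — violation
H=799: 2 rows → E = 539, 539 ✓
H=809: 2 rows → E = 534, 534 ✓
H=805: 2 rows → E = 544, 544 ✓
H=813: 1 row → E = 548 ✓
H=807: 1 row → E = 538 ✓
The only H value with inconsistent E is H=802.

802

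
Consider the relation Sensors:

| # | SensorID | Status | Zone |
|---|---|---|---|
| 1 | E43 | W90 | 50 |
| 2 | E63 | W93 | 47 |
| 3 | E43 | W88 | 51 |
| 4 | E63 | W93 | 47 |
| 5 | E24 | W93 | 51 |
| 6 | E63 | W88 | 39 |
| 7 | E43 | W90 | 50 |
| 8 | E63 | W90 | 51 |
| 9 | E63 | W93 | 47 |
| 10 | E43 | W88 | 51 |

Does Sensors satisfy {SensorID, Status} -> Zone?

Yes

(SensorID=E43, Status=W90): rows 1, 7 → Zone = 50, 50 ✓
(SensorID=E63, Status=W93): rows 2, 4, 9 → Zone = 47, 47, 47 ✓
(SensorID=E43, Status=W88): rows 3, 10 → Zone = 51, 51 ✓
(SensorID=E24, Status=W93): row 5 → Zone = 51 ✓
(SensorID=E63, Status=W88): row 6 → Zone = 39 ✓
(SensorID=E63, Status=W90): row 8 → Zone = 51 ✓
Every {SensorID, Status} value is associated with a single Zone value, so {SensorID, Status} -> Zone holds.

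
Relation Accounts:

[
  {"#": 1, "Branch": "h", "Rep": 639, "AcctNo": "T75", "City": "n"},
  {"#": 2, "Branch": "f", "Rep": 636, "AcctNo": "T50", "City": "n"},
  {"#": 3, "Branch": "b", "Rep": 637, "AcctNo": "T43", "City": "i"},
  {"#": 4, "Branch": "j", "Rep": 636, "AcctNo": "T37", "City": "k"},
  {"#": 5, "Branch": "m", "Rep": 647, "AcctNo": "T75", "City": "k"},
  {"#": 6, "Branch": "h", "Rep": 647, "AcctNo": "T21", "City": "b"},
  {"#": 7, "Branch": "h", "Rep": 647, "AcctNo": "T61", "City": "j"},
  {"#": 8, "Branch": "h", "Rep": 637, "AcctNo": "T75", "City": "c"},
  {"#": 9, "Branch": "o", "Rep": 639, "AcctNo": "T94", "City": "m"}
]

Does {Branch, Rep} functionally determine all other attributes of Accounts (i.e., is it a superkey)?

No

Rows 6 and 7 have the same {Branch, Rep} value (Branch=h, Rep=647) but are distinct tuples, so {Branch, Rep} does not determine every attribute — not a superkey.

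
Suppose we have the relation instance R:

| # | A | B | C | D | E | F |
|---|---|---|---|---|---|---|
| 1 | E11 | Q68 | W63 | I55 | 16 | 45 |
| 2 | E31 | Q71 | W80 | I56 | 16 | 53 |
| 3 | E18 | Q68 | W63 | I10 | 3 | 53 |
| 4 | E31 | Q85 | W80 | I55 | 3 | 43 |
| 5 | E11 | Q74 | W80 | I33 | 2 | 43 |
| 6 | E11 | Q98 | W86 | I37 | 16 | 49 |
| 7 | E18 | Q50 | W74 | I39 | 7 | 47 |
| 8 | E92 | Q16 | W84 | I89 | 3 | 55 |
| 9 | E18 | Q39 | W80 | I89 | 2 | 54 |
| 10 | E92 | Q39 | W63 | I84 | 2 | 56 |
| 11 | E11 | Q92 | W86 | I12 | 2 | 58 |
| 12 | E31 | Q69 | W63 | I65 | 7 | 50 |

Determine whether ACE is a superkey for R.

Yes

All 12 rows have distinct ACE values, so ACE → (all attributes) holds and ACE is a superkey.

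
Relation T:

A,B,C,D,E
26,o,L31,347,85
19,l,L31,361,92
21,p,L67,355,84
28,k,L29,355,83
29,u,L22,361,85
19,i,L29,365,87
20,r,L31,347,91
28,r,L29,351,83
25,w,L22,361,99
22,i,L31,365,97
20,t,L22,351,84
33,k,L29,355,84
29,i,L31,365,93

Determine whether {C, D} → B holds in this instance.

No

(C=L31, D=347): 2 rows → B takes values {o, r} — violation
(C=L31, D=361): 1 row → B = l ✓
(C=L67, D=355): 1 row → B = p ✓
(C=L29, D=355): 2 rows → B = k, k ✓
(C=L22, D=361): 2 rows → B takes values {u, w} — violation
(C=L29, D=365): 1 row → B = i ✓
(C=L29, D=351): 1 row → B = r ✓
(C=L31, D=365): 2 rows → B = i, i ✓
(C=L22, D=351): 1 row → B = t ✓
Two rows agree on {C, D} but differ on B, so {C, D} → B does not hold.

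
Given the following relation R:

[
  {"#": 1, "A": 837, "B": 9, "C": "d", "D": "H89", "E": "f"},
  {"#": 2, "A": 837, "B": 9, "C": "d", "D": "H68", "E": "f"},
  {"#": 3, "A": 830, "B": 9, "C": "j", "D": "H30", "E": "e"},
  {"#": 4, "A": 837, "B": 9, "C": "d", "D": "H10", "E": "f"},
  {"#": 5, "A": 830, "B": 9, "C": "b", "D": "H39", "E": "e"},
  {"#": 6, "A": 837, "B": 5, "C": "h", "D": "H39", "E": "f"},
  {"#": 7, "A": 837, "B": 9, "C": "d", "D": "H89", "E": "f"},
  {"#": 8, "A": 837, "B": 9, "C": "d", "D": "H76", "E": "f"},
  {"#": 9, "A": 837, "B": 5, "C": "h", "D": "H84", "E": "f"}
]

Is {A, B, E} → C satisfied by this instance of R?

(A=837, B=9, E=f): rows 1, 2, 4, 7, 8 → C = d, d, d, d, d ✓
(A=830, B=9, E=e): rows 3, 5 → C takes values {j, b} — violation
(A=837, B=5, E=f): rows 6, 9 → C = h, h ✓
Two rows agree on {A, B, E} but differ on C, so {A, B, E} → C does not hold.

No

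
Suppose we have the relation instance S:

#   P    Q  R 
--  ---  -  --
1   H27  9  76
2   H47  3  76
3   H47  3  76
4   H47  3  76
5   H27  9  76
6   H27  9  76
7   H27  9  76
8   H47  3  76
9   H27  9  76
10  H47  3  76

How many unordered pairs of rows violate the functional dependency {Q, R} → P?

(Q=9, R=76): all 5 rows agree on P — 0 pairs.
(Q=3, R=76): all 5 rows agree on P — 0 pairs.

0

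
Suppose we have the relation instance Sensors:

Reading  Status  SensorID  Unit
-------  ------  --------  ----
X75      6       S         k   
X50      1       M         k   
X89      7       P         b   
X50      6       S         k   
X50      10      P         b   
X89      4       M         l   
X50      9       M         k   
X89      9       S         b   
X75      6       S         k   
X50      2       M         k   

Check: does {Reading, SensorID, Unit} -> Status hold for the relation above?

(Reading=X75, SensorID=S, Unit=k): 2 rows → Status = 6, 6 ✓
(Reading=X50, SensorID=M, Unit=k): 3 rows → Status takes values {1, 9, 2} — violation
(Reading=X89, SensorID=P, Unit=b): 1 row → Status = 7 ✓
(Reading=X50, SensorID=S, Unit=k): 1 row → Status = 6 ✓
(Reading=X50, SensorID=P, Unit=b): 1 row → Status = 10 ✓
(Reading=X89, SensorID=M, Unit=l): 1 row → Status = 4 ✓
(Reading=X89, SensorID=S, Unit=b): 1 row → Status = 9 ✓
Two rows agree on {Reading, SensorID, Unit} but differ on Status, so {Reading, SensorID, Unit} -> Status does not hold.

No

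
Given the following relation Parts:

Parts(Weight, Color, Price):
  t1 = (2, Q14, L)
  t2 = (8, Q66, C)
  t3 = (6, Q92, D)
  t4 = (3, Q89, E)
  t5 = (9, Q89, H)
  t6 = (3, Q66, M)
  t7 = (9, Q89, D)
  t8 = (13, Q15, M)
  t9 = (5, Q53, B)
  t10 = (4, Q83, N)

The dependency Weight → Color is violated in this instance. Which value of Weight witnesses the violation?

3

Weight=2: row 1 → Color = Q14 ✓
Weight=8: row 2 → Color = Q66 ✓
Weight=6: row 3 → Color = Q92 ✓
Weight=3: rows 4, 6 → Color takes values {Q89, Q66} — violation
Weight=9: rows 5, 7 → Color = Q89, Q89 ✓
Weight=13: row 8 → Color = Q15 ✓
Weight=5: row 9 → Color = Q53 ✓
Weight=4: row 10 → Color = Q83 ✓
The only Weight value with inconsistent Color is Weight=3.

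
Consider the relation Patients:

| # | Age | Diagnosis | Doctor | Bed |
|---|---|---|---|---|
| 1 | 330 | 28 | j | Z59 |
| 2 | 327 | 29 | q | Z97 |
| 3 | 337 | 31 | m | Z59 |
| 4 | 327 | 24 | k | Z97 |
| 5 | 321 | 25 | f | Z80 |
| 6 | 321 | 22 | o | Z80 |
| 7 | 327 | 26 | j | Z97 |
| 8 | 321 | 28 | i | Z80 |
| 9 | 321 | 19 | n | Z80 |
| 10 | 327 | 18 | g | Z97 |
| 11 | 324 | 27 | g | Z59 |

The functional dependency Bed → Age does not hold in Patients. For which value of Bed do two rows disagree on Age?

Z59

Bed=Z59: rows 1, 3, 11 → Age takes values {330, 337, 324} — violation
Bed=Z97: rows 2, 4, 7, 10 → Age = 327, 327, 327, 327 ✓
Bed=Z80: rows 5, 6, 8, 9 → Age = 321, 321, 321, 321 ✓
The only Bed value with inconsistent Age is Bed=Z59.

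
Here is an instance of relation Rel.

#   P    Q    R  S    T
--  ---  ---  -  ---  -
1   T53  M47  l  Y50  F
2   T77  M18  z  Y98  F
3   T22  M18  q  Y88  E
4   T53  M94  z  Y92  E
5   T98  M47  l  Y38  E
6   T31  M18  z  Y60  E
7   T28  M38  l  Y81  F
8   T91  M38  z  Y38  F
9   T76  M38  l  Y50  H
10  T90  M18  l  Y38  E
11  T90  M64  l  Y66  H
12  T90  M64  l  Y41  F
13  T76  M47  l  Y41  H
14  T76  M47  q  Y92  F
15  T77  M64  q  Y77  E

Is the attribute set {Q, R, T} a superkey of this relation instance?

All 15 rows have distinct {Q, R, T} values, so {Q, R, T} → (all attributes) holds and {Q, R, T} is a superkey.

Yes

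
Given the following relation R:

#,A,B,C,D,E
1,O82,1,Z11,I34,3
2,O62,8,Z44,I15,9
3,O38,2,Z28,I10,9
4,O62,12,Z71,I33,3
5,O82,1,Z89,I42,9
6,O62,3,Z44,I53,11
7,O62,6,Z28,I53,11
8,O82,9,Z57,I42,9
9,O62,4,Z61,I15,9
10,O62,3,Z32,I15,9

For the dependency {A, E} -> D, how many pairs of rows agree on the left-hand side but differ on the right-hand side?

0

(A=O62, E=9): all 3 rows agree on D — 0 pairs.
(A=O82, E=9): all 2 rows agree on D — 0 pairs.
(A=O62, E=11): all 2 rows agree on D — 0 pairs.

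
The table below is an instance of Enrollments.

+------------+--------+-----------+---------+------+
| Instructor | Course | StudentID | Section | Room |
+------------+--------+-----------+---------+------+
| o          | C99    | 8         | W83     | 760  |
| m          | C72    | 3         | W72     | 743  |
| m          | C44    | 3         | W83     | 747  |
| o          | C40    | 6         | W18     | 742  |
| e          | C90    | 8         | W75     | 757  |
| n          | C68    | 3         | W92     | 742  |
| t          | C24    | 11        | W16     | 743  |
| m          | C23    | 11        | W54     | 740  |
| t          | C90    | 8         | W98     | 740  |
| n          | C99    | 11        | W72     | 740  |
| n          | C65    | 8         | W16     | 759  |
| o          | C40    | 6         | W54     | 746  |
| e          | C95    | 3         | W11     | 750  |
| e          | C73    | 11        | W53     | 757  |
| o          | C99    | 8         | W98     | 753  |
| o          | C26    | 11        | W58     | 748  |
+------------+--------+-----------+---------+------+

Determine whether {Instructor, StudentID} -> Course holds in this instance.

No

(Instructor=o, StudentID=8): 2 rows → Course = C99, C99 ✓
(Instructor=m, StudentID=3): 2 rows → Course takes values {C72, C44} — violation
(Instructor=o, StudentID=6): 2 rows → Course = C40, C40 ✓
(Instructor=e, StudentID=8): 1 row → Course = C90 ✓
(Instructor=n, StudentID=3): 1 row → Course = C68 ✓
(Instructor=t, StudentID=11): 1 row → Course = C24 ✓
(Instructor=m, StudentID=11): 1 row → Course = C23 ✓
(Instructor=t, StudentID=8): 1 row → Course = C90 ✓
(Instructor=n, StudentID=11): 1 row → Course = C99 ✓
(Instructor=n, StudentID=8): 1 row → Course = C65 ✓
(Instructor=e, StudentID=3): 1 row → Course = C95 ✓
(Instructor=e, StudentID=11): 1 row → Course = C73 ✓
(Instructor=o, StudentID=11): 1 row → Course = C26 ✓
Two rows agree on {Instructor, StudentID} but differ on Course, so {Instructor, StudentID} -> Course does not hold.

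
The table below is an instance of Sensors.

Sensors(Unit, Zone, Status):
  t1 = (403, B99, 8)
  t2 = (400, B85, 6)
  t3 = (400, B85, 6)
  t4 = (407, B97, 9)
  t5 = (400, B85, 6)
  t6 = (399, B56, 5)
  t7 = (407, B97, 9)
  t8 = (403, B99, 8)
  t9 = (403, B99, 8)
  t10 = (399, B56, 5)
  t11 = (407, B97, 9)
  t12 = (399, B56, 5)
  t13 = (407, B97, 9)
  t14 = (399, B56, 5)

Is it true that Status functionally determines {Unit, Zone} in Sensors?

Status=8: rows 1, 8, 9 → {Unit,Zone} = (403, B99), (403, B99), (403, B99) ✓
Status=6: rows 2, 3, 5 → {Unit,Zone} = (400, B85), (400, B85), (400, B85) ✓
Status=9: rows 4, 7, 11, 13 → {Unit,Zone} = (407, B97), (407, B97), (407, B97), (407, B97) ✓
Status=5: rows 6, 10, 12, 14 → {Unit,Zone} = (399, B56), (399, B56), (399, B56), (399, B56) ✓
Every Status value is associated with a single {Unit, Zone} value, so Status → {Unit, Zone} holds.

Yes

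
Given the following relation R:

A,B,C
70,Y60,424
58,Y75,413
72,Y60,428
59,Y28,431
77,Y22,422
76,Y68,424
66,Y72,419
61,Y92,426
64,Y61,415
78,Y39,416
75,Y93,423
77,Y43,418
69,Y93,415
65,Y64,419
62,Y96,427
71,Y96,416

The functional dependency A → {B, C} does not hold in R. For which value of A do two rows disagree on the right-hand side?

A=70: 1 row → {B,C} = (Y60, 424) ✓
A=58: 1 row → {B,C} = (Y75, 413) ✓
A=72: 1 row → {B,C} = (Y60, 428) ✓
A=59: 1 row → {B,C} = (Y28, 431) ✓
A=77: 2 rows → {B,C} takes values {(Y22, 422), (Y43, 418)} — violation
A=76: 1 row → {B,C} = (Y68, 424) ✓
A=66: 1 row → {B,C} = (Y72, 419) ✓
A=61: 1 row → {B,C} = (Y92, 426) ✓
A=64: 1 row → {B,C} = (Y61, 415) ✓
A=78: 1 row → {B,C} = (Y39, 416) ✓
A=75: 1 row → {B,C} = (Y93, 423) ✓
A=69: 1 row → {B,C} = (Y93, 415) ✓
A=65: 1 row → {B,C} = (Y64, 419) ✓
A=62: 1 row → {B,C} = (Y96, 427) ✓
A=71: 1 row → {B,C} = (Y96, 416) ✓
The only A value with inconsistent RHS is A=77.

77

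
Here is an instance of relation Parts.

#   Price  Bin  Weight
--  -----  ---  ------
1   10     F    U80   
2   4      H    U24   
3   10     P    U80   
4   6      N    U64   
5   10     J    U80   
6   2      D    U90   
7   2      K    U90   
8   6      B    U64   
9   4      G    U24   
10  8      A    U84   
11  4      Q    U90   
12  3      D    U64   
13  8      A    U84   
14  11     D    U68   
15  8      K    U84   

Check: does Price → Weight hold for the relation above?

No

Price=10: rows 1, 3, 5 → Weight = U80, U80, U80 ✓
Price=4: rows 2, 9, 11 → Weight takes values {U24, U90} — violation
Price=6: rows 4, 8 → Weight = U64, U64 ✓
Price=2: rows 6, 7 → Weight = U90, U90 ✓
Price=8: rows 10, 13, 15 → Weight = U84, U84, U84 ✓
Price=3: row 12 → Weight = U64 ✓
Price=11: row 14 → Weight = U68 ✓
Two rows agree on Price but differ on Weight, so Price → Weight does not hold.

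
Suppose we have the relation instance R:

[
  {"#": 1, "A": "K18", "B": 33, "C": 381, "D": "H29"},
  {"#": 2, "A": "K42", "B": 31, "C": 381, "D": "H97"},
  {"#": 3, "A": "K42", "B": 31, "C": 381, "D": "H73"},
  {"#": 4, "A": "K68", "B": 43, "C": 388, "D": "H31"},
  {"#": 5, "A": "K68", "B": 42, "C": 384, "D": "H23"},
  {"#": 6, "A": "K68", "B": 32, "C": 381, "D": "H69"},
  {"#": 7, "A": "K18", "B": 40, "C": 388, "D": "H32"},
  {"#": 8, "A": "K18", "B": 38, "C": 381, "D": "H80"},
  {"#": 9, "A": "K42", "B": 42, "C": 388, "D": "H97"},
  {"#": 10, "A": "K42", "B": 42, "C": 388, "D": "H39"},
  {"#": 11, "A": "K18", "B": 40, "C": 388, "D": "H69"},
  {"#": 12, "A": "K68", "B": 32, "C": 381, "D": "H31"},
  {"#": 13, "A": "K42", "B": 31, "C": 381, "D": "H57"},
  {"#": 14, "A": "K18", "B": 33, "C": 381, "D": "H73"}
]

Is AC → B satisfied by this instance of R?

No

(A=K18, C=381): rows 1, 8, 14 → B takes values {33, 38} — violation
(A=K42, C=381): rows 2, 3, 13 → B = 31, 31, 31 ✓
(A=K68, C=388): row 4 → B = 43 ✓
(A=K68, C=384): row 5 → B = 42 ✓
(A=K68, C=381): rows 6, 12 → B = 32, 32 ✓
(A=K18, C=388): rows 7, 11 → B = 40, 40 ✓
(A=K42, C=388): rows 9, 10 → B = 42, 42 ✓
Two rows agree on AC but differ on B, so AC → B does not hold.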